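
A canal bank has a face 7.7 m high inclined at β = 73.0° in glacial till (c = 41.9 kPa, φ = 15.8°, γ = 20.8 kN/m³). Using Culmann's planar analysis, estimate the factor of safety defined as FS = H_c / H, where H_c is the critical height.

H_c = (4c/γ) · sinβ cosφ / [1 − cos(β − φ)]
    = (4·41.9/20.8) · sin73.0°·cos15.8° / [1 − cos57.2°]
    = 8.058 · 0.9202 / 0.4583 = 16.18 m
FS = H_c / H = 16.18 / 7.7 = 2.101

FS = 2.10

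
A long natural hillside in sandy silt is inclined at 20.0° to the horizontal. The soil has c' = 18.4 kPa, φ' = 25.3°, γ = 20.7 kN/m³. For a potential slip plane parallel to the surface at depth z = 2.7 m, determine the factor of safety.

For an infinite slope with a slip plane parallel to the surface (no pore pressure): FS = [c' + γz cos²β tanφ'] / [γz sinβ cosβ].
γz = 20.7·2.7 = 55.89 kN/m²
Numerator = 18.4 + 55.89·cos²20.0°·tan25.3° = 18.4 + 55.89·0.8830·0.4727 = 41.729 kPa
Denominator = 55.89·sin20.0°·cos20.0° = 55.89·0.3420·0.9397 = 17.963 kPa
FS = 41.729 / 17.963 = 2.323

FS = 2.32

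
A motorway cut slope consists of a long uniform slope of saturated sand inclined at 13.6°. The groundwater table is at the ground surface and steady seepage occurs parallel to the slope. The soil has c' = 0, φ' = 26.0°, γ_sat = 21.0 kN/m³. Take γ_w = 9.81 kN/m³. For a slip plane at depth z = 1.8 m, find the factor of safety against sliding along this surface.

With seepage parallel to the slope and the water table at the surface, the effective normal stress on the slip plane uses the buoyant unit weight γ' = γ_sat − γ_w while the driving shear stress uses γ_sat:
FS = [c' + γ' z cos²β tanφ'] / [γ_sat z sinβ cosβ]
(For c' = 0 this reduces to FS = (γ'/γ_sat)·tanφ'/tanβ.)
γ' = 21.0 − 9.81 = 11.19 kN/m³
Numerator = 0.0 + 11.19·1.8·cos²13.6°·tan26.0° = 0.0 + 11.19·1.8·0.9447·0.4877 = 9.281 kPa
Denominator = 21.0·1.8·sin13.6°·cos13.6° = 21.0·1.8·0.2351·0.9720 = 8.639 kPa
FS = 9.281 / 8.639 = 1.074

FS = 1.07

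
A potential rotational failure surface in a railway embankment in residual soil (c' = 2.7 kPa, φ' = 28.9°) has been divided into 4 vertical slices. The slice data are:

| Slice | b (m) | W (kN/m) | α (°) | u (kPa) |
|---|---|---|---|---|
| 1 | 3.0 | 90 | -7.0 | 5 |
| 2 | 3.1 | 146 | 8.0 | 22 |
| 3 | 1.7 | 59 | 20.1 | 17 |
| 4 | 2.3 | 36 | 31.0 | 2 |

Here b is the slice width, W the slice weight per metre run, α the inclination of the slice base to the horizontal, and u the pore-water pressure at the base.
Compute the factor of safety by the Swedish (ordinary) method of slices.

FS = 2.89

Ordinary method of slices: FS = Σ[c'·Δl_i + (W_i cosα_i − u_i·Δl_i)·tanφ'] / Σ W_i sinα_i, with Δl_i = b_i / cosα_i.
Slice 1: Δl = 3.0/cos(-7.0°) = 3.023 m; N'_1 = 90·cos(-7.0°) − 5·3.023 = 74.2; c'Δl = 8.16; W sinα = -11.0
Slice 2: Δl = 3.1/cos8.0° = 3.130 m; N'_2 = 146·cos8.0° − 22·3.130 = 75.7; c'Δl = 8.45; W sinα = 20.3
Slice 3: Δl = 1.7/cos20.1° = 1.810 m; N'_3 = 59·cos20.1° − 17·1.810 = 24.6; c'Δl = 4.89; W sinα = 20.3
Slice 4: Δl = 2.3/cos31.0° = 2.683 m; N'_4 = 36·cos31.0° − 2·2.683 = 25.5; c'Δl = 7.24; W sinα = 18.5
Σc'Δl = 28.7 kN/m; ΣN' = 200.0 kN/m; ΣW sinα = 48.2 kN/m
Resisting = 28.7 + 200.0·tan28.9° = 28.7 + 110.4 = 139.2 kN/m
FS = 139.2 / 48.2 = 2.889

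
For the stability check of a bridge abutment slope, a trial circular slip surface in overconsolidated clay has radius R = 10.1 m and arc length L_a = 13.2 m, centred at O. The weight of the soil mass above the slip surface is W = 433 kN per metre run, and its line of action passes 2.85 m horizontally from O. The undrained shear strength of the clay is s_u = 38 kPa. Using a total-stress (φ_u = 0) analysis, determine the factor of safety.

Taking moments about the centre O, the resisting moment is provided by the undrained shear strength acting along the arc:
M_R = s_u·L_a·R = 38·13.20·10.1 = 5066.2 kN·m/m
M_D = W·d = 433·2.85 = 1234.0 kN·m/m
FS = M_R / M_D = 5066.2 / 1234.0 = 4.105

FS = 4.11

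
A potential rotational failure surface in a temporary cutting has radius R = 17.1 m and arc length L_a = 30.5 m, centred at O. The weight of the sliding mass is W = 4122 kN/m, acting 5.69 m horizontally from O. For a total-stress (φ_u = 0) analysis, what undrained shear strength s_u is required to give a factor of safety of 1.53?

s_u = 68.8 kPa

FS = s_u·L_a·R / (W·d), so s_u = FS·W·d / (L_a·R).
s_u = 1.53·4122·5.69 / (30.50·17.1) = 35884.9 / 521.55 = 68.80 kPa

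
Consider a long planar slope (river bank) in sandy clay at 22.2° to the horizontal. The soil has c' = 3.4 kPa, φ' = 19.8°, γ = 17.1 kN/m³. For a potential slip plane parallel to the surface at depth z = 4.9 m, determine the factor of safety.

For an infinite slope with a slip plane parallel to the surface (no pore pressure): FS = [c' + γz cos²β tanφ'] / [γz sinβ cosβ].
γz = 17.1·4.9 = 83.79 kN/m²
Numerator = 3.4 + 83.79·cos²22.2°·tan19.8° = 3.4 + 83.79·0.8572·0.3600 = 29.260 kPa
Denominator = 83.79·sin22.2°·cos22.2° = 83.79·0.3778·0.9259 = 29.312 kPa
FS = 29.260 / 29.312 = 0.998

FS = 1.00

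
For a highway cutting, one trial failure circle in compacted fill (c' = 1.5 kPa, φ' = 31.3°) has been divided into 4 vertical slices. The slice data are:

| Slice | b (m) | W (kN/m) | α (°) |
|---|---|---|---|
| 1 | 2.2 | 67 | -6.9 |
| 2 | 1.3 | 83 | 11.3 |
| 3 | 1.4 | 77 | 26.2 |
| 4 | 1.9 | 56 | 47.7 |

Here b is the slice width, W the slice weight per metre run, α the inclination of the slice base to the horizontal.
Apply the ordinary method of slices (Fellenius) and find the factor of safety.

Ordinary method of slices: FS = Σ[c'·Δl_i + (W_i cosα_i)·tanφ'] / Σ W_i sinα_i, with Δl_i = b_i / cosα_i.
Slice 1: Δl = 2.2/cos(-6.9°) = 2.216 m; N'_1 = 67·cos(-6.9°) = 66.5; c'Δl = 3.32; W sinα = -8.0
Slice 2: Δl = 1.3/cos11.3° = 1.326 m; N'_2 = 83·cos11.3° = 81.4; c'Δl = 1.99; W sinα = 16.3
Slice 3: Δl = 1.4/cos26.2° = 1.560 m; N'_3 = 77·cos26.2° = 69.1; c'Δl = 2.34; W sinα = 34.0
Slice 4: Δl = 1.9/cos47.7° = 2.823 m; N'_4 = 56·cos47.7° = 37.7; c'Δl = 4.23; W sinα = 41.4
Σc'Δl = 11.9 kN/m; ΣN' = 254.7 kN/m; ΣW sinα = 83.6 kN/m
Resisting = 11.9 + 254.7·tan31.3° = 11.9 + 154.8 = 166.7 kN/m
FS = 166.7 / 83.6 = 1.994

FS = 1.99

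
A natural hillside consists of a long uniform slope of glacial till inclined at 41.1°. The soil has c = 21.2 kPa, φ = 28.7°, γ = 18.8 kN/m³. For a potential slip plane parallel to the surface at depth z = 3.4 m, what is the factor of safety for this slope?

FS = 1.30

For an infinite slope with a slip plane parallel to the surface (no pore pressure): FS = [c + γz cos²β tanφ] / [γz sinβ cosβ].
γz = 18.8·3.4 = 63.92 kN/m²
Numerator = 21.2 + 63.92·cos²41.1°·tan28.7° = 21.2 + 63.92·0.5679·0.5475 = 41.072 kPa
Denominator = 63.92·sin41.1°·cos41.1° = 63.92·0.6574·0.7536 = 31.664 kPa
FS = 41.072 / 31.664 = 1.297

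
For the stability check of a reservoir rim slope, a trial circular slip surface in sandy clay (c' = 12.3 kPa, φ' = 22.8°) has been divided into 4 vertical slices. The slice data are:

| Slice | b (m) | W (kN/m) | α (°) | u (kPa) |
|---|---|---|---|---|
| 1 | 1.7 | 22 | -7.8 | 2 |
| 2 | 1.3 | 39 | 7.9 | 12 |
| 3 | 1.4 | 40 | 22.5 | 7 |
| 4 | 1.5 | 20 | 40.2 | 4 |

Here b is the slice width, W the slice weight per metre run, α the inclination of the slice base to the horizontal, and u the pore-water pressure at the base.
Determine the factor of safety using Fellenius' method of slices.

FS = 3.65

Ordinary method of slices: FS = Σ[c'·Δl_i + (W_i cosα_i − u_i·Δl_i)·tanφ'] / Σ W_i sinα_i, with Δl_i = b_i / cosα_i.
Slice 1: Δl = 1.7/cos(-7.8°) = 1.716 m; N'_1 = 22·cos(-7.8°) − 2·1.716 = 18.4; c'Δl = 21.11; W sinα = -3.0
Slice 2: Δl = 1.3/cos7.9° = 1.312 m; N'_2 = 39·cos7.9° − 12·1.312 = 22.9; c'Δl = 16.14; W sinα = 5.4
Slice 3: Δl = 1.4/cos22.5° = 1.515 m; N'_3 = 40·cos22.5° − 7·1.515 = 26.3; c'Δl = 18.64; W sinα = 15.3
Slice 4: Δl = 1.5/cos40.2° = 1.964 m; N'_4 = 20·cos40.2° − 4·1.964 = 7.4; c'Δl = 24.16; W sinα = 12.9
Σc'Δl = 80.0 kN/m; ΣN' = 75.0 kN/m; ΣW sinα = 30.6 kN/m
Resisting = 80.0 + 75.0·tan22.8° = 80.0 + 31.5 = 111.6 kN/m
FS = 111.6 / 30.6 = 3.647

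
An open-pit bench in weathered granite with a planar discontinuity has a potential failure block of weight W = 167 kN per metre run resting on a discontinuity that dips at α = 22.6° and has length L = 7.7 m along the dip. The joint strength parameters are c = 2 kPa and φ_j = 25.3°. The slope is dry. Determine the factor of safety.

Resolving the block weight along and normal to the plane and applying the Mohr–Coulomb strength on the joint:
N' = W cosα = 167·cos22.6° = 154.2 kN/m
Driving force T = W sinα = 167·sin22.6° = 64.2 kN/m
Resisting force R = c·L + N'·tanφ_j = 2·7.7 + 154.2·tan25.3° = 15.4 + 72.9 = 88.3 kN/m
FS = R / T = 88.3 / 64.2 = 1.376

FS = 1.38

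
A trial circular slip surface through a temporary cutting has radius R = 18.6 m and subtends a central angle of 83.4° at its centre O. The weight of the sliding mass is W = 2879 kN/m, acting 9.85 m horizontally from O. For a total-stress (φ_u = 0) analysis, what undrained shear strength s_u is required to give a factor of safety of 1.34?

FS = s_u·L_a·R / (W·d), so s_u = FS·W·d / (L_a·R).
Arc length L_a = R·θ = 18.6·(83.4°·π/180) = 18.6·1.4556 = 27.07 m
s_u = 1.34·2879·9.85 / (27.07·18.6) = 37999.9 / 503.58 = 75.46 kPa

s_u = 75.5 kPa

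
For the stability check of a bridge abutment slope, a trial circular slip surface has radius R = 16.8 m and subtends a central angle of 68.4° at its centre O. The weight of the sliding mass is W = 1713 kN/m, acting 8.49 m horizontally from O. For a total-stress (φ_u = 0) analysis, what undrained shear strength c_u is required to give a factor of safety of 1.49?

c_u = 64.3 kPa

FS = c_u·L_a·R / (W·d), so c_u = FS·W·d / (L_a·R).
Arc length L_a = R·θ = 16.8·(68.4°·π/180) = 16.8·1.1938 = 20.06 m
c_u = 1.49·1713·8.49 / (20.06·16.8) = 21669.6 / 336.94 = 64.31 kPa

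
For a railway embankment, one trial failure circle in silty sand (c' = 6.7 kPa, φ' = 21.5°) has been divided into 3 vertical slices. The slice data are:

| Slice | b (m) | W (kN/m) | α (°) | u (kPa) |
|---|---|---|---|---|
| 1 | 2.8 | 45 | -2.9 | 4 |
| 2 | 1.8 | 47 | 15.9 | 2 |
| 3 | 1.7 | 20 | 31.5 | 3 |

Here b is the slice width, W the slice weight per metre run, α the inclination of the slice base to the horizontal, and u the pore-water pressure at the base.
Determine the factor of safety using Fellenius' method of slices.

FS = 3.74

Ordinary method of slices: FS = Σ[c'·Δl_i + (W_i cosα_i − u_i·Δl_i)·tanφ'] / Σ W_i sinα_i, with Δl_i = b_i / cosα_i.
Slice 1: Δl = 2.8/cos(-2.9°) = 2.804 m; N'_1 = 45·cos(-2.9°) − 4·2.804 = 33.7; c'Δl = 18.78; W sinα = -2.3
Slice 2: Δl = 1.8/cos15.9° = 1.872 m; N'_2 = 47·cos15.9° − 2·1.872 = 41.5; c'Δl = 12.54; W sinα = 12.9
Slice 3: Δl = 1.7/cos31.5° = 1.994 m; N'_3 = 20·cos31.5° − 3·1.994 = 11.1; c'Δl = 13.36; W sinα = 10.4
Σc'Δl = 44.7 kN/m; ΣN' = 86.3 kN/m; ΣW sinα = 21.0 kN/m
Resisting = 44.7 + 86.3·tan21.5° = 44.7 + 34.0 = 78.7 kN/m
FS = 78.7 / 21.0 = 3.737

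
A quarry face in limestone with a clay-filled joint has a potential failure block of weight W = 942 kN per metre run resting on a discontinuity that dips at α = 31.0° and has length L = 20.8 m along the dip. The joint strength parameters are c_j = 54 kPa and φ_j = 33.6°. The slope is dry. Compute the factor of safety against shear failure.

FS = 3.42

Resolving the block weight along and normal to the plane and applying the Mohr–Coulomb strength on the joint:
N' = W cosα = 942·cos31.0° = 807.5 kN/m
Driving force T = W sinα = 942·sin31.0° = 485.2 kN/m
Resisting force R = c_j·L + N'·tanφ_j = 54·20.8 + 807.5·tan33.6° = 1123.2 + 536.5 = 1659.7 kN/m
FS = R / T = 1659.7 / 485.2 = 3.421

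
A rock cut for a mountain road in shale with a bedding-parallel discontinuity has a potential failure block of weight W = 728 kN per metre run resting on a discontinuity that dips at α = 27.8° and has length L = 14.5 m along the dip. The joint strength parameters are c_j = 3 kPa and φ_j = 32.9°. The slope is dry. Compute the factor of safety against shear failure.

Resolving the block weight along and normal to the plane and applying the Mohr–Coulomb strength on the joint:
N' = W cosα = 728·cos27.8° = 644.0 kN/m
Driving force T = W sinα = 728·sin27.8° = 339.5 kN/m
Resisting force R = c_j·L + N'·tanφ_j = 3·14.5 + 644.0·tan32.9° = 43.5 + 416.6 = 460.1 kN/m
FS = R / T = 460.1 / 339.5 = 1.355

FS = 1.36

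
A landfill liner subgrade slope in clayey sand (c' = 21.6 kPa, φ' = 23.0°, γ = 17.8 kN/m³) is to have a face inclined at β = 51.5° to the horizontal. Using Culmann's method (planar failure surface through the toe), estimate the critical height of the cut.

Culmann's analysis gives the critical failure plane at α_cr = (β + φ')/2 = (51.5 + 23.0)/2 = 37.2°, and the critical height
H_c = (4c'/γ) · sinβ cosφ' / [1 − cos(β − φ')]
    = (4·21.6/17.8) · sin51.5°·cos23.0° / [1 − cos(28.5°)]
    = 4.854 · 0.7826·0.9205 / [1 − 0.8788]
    = 4.854 · 0.7204 / 0.1212
    = 28.86 m

H_c = 28.86 m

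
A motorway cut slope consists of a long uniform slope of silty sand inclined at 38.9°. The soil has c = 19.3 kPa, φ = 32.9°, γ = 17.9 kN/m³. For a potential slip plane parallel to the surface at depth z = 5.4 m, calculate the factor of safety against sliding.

FS = 1.21

For an infinite slope with a slip plane parallel to the surface (no pore pressure): FS = [c + γz cos²β tanφ] / [γz sinβ cosβ].
γz = 17.9·5.4 = 96.66 kN/m²
Numerator = 19.3 + 96.66·cos²38.9°·tan32.9° = 19.3 + 96.66·0.6057·0.6469 = 57.173 kPa
Denominator = 96.66·sin38.9°·cos38.9° = 96.66·0.6280·0.7782 = 47.239 kPa
FS = 57.173 / 47.239 = 1.210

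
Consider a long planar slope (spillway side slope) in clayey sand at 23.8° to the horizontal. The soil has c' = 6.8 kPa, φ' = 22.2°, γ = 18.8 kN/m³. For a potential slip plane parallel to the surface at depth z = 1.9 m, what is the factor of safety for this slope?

For an infinite slope with a slip plane parallel to the surface (no pore pressure): FS = [c' + γz cos²β tanφ'] / [γz sinβ cosβ].
γz = 18.8·1.9 = 35.72 kN/m²
Numerator = 6.8 + 35.72·cos²23.8°·tan22.2° = 6.8 + 35.72·0.8372·0.4081 = 19.003 kPa
Denominator = 35.72·sin23.8°·cos23.8° = 35.72·0.4035·0.9150 = 13.189 kPa
FS = 19.003 / 13.189 = 1.441

FS = 1.44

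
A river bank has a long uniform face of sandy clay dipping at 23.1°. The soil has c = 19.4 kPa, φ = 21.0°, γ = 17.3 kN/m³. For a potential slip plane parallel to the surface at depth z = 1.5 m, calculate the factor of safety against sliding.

FS = 2.97

For an infinite slope with a slip plane parallel to the surface (no pore pressure): FS = [c + γz cos²β tanφ] / [γz sinβ cosβ].
γz = 17.3·1.5 = 25.95 kN/m²
Numerator = 19.4 + 25.95·cos²23.1°·tan21.0° = 19.4 + 25.95·0.8461·0.3839 = 27.828 kPa
Denominator = 25.95·sin23.1°·cos23.1° = 25.95·0.3923·0.9198 = 9.365 kPa
FS = 27.828 / 9.365 = 2.972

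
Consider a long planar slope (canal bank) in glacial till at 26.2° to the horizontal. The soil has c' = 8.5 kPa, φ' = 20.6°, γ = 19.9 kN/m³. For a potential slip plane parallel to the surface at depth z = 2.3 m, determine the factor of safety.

FS = 1.23

For an infinite slope with a slip plane parallel to the surface (no pore pressure): FS = [c' + γz cos²β tanφ'] / [γz sinβ cosβ].
γz = 19.9·2.3 = 45.77 kN/m²
Numerator = 8.5 + 45.77·cos²26.2°·tan20.6° = 8.5 + 45.77·0.8051·0.3759 = 22.350 kPa
Denominator = 45.77·sin26.2°·cos26.2° = 45.77·0.4415·0.8973 = 18.132 kPa
FS = 22.350 / 18.132 = 1.233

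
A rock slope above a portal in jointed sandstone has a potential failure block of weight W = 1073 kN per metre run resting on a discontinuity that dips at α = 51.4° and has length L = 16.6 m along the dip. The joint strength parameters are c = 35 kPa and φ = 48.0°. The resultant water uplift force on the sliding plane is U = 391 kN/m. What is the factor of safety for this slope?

Resolving the block weight along and normal to the plane and applying the Mohr–Coulomb strength on the joint:
N' = W cosα − U = 1073·cos51.4° − 391 = 278.4 kN/m
Driving force T = W sinα = 1073·sin51.4° = 838.6 kN/m
Resisting force R = c·L + N'·tanφ = 35·16.6 + 278.4·tan48.0° = 581.0 + 309.2 = 890.2 kN/m
FS = R / T = 890.2 / 838.6 = 1.062

FS = 1.06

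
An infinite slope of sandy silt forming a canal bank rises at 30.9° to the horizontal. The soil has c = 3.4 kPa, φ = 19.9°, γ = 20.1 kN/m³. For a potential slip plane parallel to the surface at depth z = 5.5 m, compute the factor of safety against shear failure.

FS = 0.67

For an infinite slope with a slip plane parallel to the surface (no pore pressure): FS = [c + γz cos²β tanφ] / [γz sinβ cosβ].
γz = 20.1·5.5 = 110.55 kN/m²
Numerator = 3.4 + 110.55·cos²30.9°·tan19.9° = 3.4 + 110.55·0.7363·0.3620 = 32.865 kPa
Denominator = 110.55·sin30.9°·cos30.9° = 110.55·0.5135·0.8581 = 48.714 kPa
FS = 32.865 / 48.714 = 0.675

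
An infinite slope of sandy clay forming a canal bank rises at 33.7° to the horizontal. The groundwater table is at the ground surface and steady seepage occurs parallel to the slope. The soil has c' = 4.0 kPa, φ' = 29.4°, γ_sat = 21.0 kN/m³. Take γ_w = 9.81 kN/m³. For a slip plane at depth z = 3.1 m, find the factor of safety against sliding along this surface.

With seepage parallel to the slope and the water table at the surface, the effective normal stress on the slip plane uses the buoyant unit weight γ' = γ_sat − γ_w while the driving shear stress uses γ_sat:
FS = [c' + γ' z cos²β tanφ'] / [γ_sat z sinβ cosβ]
γ' = 21.0 − 9.81 = 11.19 kN/m³
Numerator = 4.0 + 11.19·3.1·cos²33.7°·tan29.4° = 4.0 + 11.19·3.1·0.6921·0.5635 = 17.529 kPa
Denominator = 21.0·3.1·sin33.7°·cos33.7° = 21.0·3.1·0.5548·0.8320 = 30.050 kPa
FS = 17.529 / 30.050 = 0.583

FS = 0.58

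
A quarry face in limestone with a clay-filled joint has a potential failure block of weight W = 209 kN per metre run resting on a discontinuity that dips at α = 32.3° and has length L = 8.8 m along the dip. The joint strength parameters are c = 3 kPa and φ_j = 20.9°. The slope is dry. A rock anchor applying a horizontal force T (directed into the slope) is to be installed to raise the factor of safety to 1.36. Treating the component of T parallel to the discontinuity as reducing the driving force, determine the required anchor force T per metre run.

Resolving forces along and normal to the sliding plane, with the horizontal anchor force T adding T·sinα to the effective normal force and T·cosα acting up the plane against the driving force:
FS = [cL + (W cosα + T sinα) tanφ_j] / [W sinα − T cosα]
Without the anchor: N' = 176.7 kN/m, driving T_d = 111.7 kN/m, resisting R = 3·8.8 + 176.7·tan20.9° = 93.9 kN/m, FS = 0.84.
Setting FS = 1.36 and solving for T:
1.36·(111.7 − T cos32.3°) = 93.9 + T sin32.3°·tan20.9°
T·(sin32.3°·tan20.9° + 1.36·cos32.3°) = 1.36·111.7 − 93.9
T·(0.5344·0.3819 + 1.36·0.8453) = 151.9 − 93.9 = 58.0
T·1.3536 = 58.0
T = 42.9 kN/m

T = 43 kN/m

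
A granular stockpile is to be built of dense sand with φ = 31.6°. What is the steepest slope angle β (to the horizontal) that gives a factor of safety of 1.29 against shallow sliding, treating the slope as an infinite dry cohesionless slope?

For an infinite dry cohesionless slope FS = tanφ/tanβ, so tanβ = tanφ / FS.
tanβ = tan31.6° / 1.29 = 0.6152 / 1.29 = 0.4769
β = arctan(0.4769) = 25.50°

β = 25.5°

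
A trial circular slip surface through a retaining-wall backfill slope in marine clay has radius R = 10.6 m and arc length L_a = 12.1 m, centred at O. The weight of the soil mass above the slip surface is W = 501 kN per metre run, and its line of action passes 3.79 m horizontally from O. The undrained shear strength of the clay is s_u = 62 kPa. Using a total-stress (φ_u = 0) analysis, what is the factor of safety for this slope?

Taking moments about the centre O, the resisting moment is provided by the undrained shear strength acting along the arc:
M_R = s_u·L_a·R = 62·12.10·10.6 = 7952.1 kN·m/m
M_D = W·d = 501·3.79 = 1898.8 kN·m/m
FS = M_R / M_D = 7952.1 / 1898.8 = 4.188

FS = 4.19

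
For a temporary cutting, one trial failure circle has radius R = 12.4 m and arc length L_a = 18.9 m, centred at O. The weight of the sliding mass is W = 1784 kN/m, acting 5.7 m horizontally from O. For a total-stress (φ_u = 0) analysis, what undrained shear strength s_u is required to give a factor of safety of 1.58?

s_u = 68.6 kPa

FS = s_u·L_a·R / (W·d), so s_u = FS·W·d / (L_a·R).
s_u = 1.58·1784·5.7 / (18.90·12.4) = 16066.7 / 234.36 = 68.56 kPa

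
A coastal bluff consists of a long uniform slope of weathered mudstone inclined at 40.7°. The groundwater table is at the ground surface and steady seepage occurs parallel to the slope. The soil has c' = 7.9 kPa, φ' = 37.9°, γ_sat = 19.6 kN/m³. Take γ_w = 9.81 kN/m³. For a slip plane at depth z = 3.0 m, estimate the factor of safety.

FS = 0.72

With seepage parallel to the slope and the water table at the surface, the effective normal stress on the slip plane uses the buoyant unit weight γ' = γ_sat − γ_w while the driving shear stress uses γ_sat:
FS = [c' + γ' z cos²β tanφ'] / [γ_sat z sinβ cosβ]
γ' = 19.6 − 9.81 = 9.79 kN/m³
Numerator = 7.9 + 9.79·3.0·cos²40.7°·tan37.9° = 7.9 + 9.79·3.0·0.5748·0.7785 = 21.041 kPa
Denominator = 19.6·3.0·sin40.7°·cos40.7° = 19.6·3.0·0.6521·0.7581 = 29.069 kPa
FS = 21.041 / 29.069 = 0.724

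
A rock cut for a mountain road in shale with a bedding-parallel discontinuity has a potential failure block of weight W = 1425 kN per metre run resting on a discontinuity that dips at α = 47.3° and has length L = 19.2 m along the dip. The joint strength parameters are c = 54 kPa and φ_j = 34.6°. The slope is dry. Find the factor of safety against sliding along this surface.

Resolving the block weight along and normal to the plane and applying the Mohr–Coulomb strength on the joint:
N' = W cosα = 1425·cos47.3° = 966.4 kN/m
Driving force T = W sinα = 1425·sin47.3° = 1047.3 kN/m
Resisting force R = c·L + N'·tanφ_j = 54·19.2 + 966.4·tan34.6° = 1036.8 + 666.7 = 1703.5 kN/m
FS = R / T = 1703.5 / 1047.3 = 1.627

FS = 1.63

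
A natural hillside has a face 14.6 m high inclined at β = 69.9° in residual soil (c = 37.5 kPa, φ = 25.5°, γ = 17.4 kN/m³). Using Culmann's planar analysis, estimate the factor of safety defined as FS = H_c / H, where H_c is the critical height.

FS = 1.75

H_c = (4c/γ) · sinβ cosφ / [1 − cos(β − φ)]
    = (4·37.5/17.4) · sin69.9°·cos25.5° / [1 − cos44.4°]
    = 8.621 · 0.8476 / 0.2855 = 25.59 m
FS = H_c / H = 25.59 / 14.6 = 1.753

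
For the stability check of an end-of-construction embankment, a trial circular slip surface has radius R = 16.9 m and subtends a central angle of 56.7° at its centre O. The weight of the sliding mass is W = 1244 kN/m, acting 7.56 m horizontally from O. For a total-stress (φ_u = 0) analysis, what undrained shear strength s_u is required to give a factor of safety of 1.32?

FS = s_u·L_a·R / (W·d), so s_u = FS·W·d / (L_a·R).
Arc length L_a = R·θ = 16.9·(56.7°·π/180) = 16.9·0.9896 = 16.72 m
s_u = 1.32·1244·7.56 / (16.72·16.9) = 12414.1 / 282.64 = 43.92 kPa

s_u = 43.9 kPa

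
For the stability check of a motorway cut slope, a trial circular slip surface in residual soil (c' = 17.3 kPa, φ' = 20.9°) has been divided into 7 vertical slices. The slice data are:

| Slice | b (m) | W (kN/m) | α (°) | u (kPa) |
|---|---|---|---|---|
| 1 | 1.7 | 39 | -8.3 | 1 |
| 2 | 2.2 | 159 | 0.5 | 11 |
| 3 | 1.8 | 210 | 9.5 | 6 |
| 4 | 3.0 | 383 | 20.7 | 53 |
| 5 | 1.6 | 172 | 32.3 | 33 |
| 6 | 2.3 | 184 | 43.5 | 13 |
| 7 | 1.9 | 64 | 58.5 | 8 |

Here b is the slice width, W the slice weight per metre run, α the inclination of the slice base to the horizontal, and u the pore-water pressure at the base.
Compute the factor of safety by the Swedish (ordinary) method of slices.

Ordinary method of slices: FS = Σ[c'·Δl_i + (W_i cosα_i − u_i·Δl_i)·tanφ'] / Σ W_i sinα_i, with Δl_i = b_i / cosα_i.
Slice 1: Δl = 1.7/cos(-8.3°) = 1.718 m; N'_1 = 39·cos(-8.3°) − 1·1.718 = 36.9; c'Δl = 29.72; W sinα = -5.6
Slice 2: Δl = 2.2/cos0.5° = 2.200 m; N'_2 = 159·cos0.5° − 11·2.200 = 134.8; c'Δl = 38.06; W sinα = 1.4
Slice 3: Δl = 1.8/cos9.5° = 1.825 m; N'_3 = 210·cos9.5° − 6·1.825 = 196.2; c'Δl = 31.57; W sinα = 34.7
Slice 4: Δl = 3.0/cos20.7° = 3.207 m; N'_4 = 383·cos20.7° − 53·3.207 = 188.3; c'Δl = 55.48; W sinα = 135.4
Slice 5: Δl = 1.6/cos32.3° = 1.893 m; N'_5 = 172·cos32.3° − 33·1.893 = 82.9; c'Δl = 32.75; W sinα = 91.9
Slice 6: Δl = 2.3/cos43.5° = 3.171 m; N'_6 = 184·cos43.5° − 13·3.171 = 92.2; c'Δl = 54.85; W sinα = 126.7
Slice 7: Δl = 1.9/cos58.5° = 3.636 m; N'_7 = 64·cos58.5° − 8·3.636 = 4.3; c'Δl = 62.91; W sinα = 54.6
Σc'Δl = 305.3 kN/m; ΣN' = 735.7 kN/m; ΣW sinα = 438.9 kN/m
Resisting = 305.3 + 735.7·tan20.9° = 305.3 + 280.9 = 586.3 kN/m
FS = 586.3 / 438.9 = 1.336

FS = 1.34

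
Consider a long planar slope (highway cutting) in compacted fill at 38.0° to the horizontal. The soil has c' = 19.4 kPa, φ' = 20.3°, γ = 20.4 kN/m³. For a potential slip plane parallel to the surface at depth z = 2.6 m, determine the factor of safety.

FS = 1.23

For an infinite slope with a slip plane parallel to the surface (no pore pressure): FS = [c' + γz cos²β tanφ'] / [γz sinβ cosβ].
γz = 20.4·2.6 = 53.04 kN/m²
Numerator = 19.4 + 53.04·cos²38.0°·tan20.3° = 19.4 + 53.04·0.6210·0.3699 = 31.583 kPa
Denominator = 53.04·sin38.0°·cos38.0° = 53.04·0.6157·0.7880 = 25.732 kPa
FS = 31.583 / 25.732 = 1.227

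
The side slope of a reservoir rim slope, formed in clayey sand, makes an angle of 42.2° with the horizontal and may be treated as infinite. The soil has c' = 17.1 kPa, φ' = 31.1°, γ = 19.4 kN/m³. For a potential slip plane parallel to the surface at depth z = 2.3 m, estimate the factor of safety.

FS = 1.44

For an infinite slope with a slip plane parallel to the surface (no pore pressure): FS = [c' + γz cos²β tanφ'] / [γz sinβ cosβ].
γz = 19.4·2.3 = 44.62 kN/m²
Numerator = 17.1 + 44.62·cos²42.2°·tan31.1° = 17.1 + 44.62·0.5488·0.6032 = 31.872 kPa
Denominator = 44.62·sin42.2°·cos42.2° = 44.62·0.6717·0.7408 = 22.204 kPa
FS = 31.872 / 22.204 = 1.435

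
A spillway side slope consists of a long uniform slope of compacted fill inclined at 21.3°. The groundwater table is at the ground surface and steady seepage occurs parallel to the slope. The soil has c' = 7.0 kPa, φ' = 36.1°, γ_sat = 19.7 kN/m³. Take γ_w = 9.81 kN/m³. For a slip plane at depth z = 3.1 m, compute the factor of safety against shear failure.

With seepage parallel to the slope and the water table at the surface, the effective normal stress on the slip plane uses the buoyant unit weight γ' = γ_sat − γ_w while the driving shear stress uses γ_sat:
FS = [c' + γ' z cos²β tanφ'] / [γ_sat z sinβ cosβ]
γ' = 19.7 − 9.81 = 9.89 kN/m³
Numerator = 7.0 + 9.89·3.1·cos²21.3°·tan36.1° = 7.0 + 9.89·3.1·0.8680·0.7292 = 26.407 kPa
Denominator = 19.7·3.1·sin21.3°·cos21.3° = 19.7·3.1·0.3633·0.9317 = 20.668 kPa
FS = 26.407 / 20.668 = 1.278

FS = 1.28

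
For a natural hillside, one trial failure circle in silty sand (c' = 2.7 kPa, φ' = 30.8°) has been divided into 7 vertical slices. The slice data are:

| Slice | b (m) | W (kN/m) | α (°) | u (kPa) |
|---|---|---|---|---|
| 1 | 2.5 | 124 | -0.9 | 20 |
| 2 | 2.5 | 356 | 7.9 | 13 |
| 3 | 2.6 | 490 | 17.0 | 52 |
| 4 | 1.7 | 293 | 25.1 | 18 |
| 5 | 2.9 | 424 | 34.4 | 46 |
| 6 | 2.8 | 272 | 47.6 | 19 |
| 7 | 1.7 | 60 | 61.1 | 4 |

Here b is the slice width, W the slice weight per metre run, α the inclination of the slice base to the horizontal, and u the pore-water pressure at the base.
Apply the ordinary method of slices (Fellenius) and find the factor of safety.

Ordinary method of slices: FS = Σ[c'·Δl_i + (W_i cosα_i − u_i·Δl_i)·tanφ'] / Σ W_i sinα_i, with Δl_i = b_i / cosα_i.
Slice 1: Δl = 2.5/cos(-0.9°) = 2.500 m; N'_1 = 124·cos(-0.9°) − 20·2.500 = 74.0; c'Δl = 6.75; W sinα = -1.9
Slice 2: Δl = 2.5/cos7.9° = 2.524 m; N'_2 = 356·cos7.9° − 13·2.524 = 319.8; c'Δl = 6.81; W sinα = 48.9
Slice 3: Δl = 2.6/cos17.0° = 2.719 m; N'_3 = 490·cos17.0° − 52·2.719 = 327.2; c'Δl = 7.34; W sinα = 143.3
Slice 4: Δl = 1.7/cos25.1° = 1.877 m; N'_4 = 293·cos25.1° − 18·1.877 = 231.5; c'Δl = 5.07; W sinα = 124.3
Slice 5: Δl = 2.9/cos34.4° = 3.515 m; N'_5 = 424·cos34.4° − 46·3.515 = 188.2; c'Δl = 9.49; W sinα = 239.5
Slice 6: Δl = 2.8/cos47.6° = 4.152 m; N'_6 = 272·cos47.6° − 19·4.152 = 104.5; c'Δl = 11.21; W sinα = 200.9
Slice 7: Δl = 1.7/cos61.1° = 3.518 m; N'_7 = 60·cos61.1° − 4·3.518 = 14.9; c'Δl = 9.50; W sinα = 52.5
Σc'Δl = 56.2 kN/m; ΣN' = 1260.2 kN/m; ΣW sinα = 807.5 kN/m
Resisting = 56.2 + 1260.2·tan30.8° = 56.2 + 751.2 = 807.4 kN/m
FS = 807.4 / 807.5 = 1.000

FS = 1.00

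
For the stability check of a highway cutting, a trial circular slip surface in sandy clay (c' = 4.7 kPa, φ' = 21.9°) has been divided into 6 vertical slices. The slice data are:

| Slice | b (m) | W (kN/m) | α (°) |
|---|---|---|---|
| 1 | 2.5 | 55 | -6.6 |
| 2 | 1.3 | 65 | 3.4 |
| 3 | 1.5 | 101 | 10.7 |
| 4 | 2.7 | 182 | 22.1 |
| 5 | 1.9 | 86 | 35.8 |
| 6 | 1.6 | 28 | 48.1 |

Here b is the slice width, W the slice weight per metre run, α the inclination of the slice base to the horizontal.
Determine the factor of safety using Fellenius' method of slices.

Ordinary method of slices: FS = Σ[c'·Δl_i + (W_i cosα_i)·tanφ'] / Σ W_i sinα_i, with Δl_i = b_i / cosα_i.
Slice 1: Δl = 2.5/cos(-6.6°) = 2.517 m; N'_1 = 55·cos(-6.6°) = 54.6; c'Δl = 11.83; W sinα = -6.3
Slice 2: Δl = 1.3/cos3.4° = 1.302 m; N'_2 = 65·cos3.4° = 64.9; c'Δl = 6.12; W sinα = 3.9
Slice 3: Δl = 1.5/cos10.7° = 1.527 m; N'_3 = 101·cos10.7° = 99.2; c'Δl = 7.17; W sinα = 18.8
Slice 4: Δl = 2.7/cos22.1° = 2.914 m; N'_4 = 182·cos22.1° = 168.6; c'Δl = 13.70; W sinα = 68.5
Slice 5: Δl = 1.9/cos35.8° = 2.343 m; N'_5 = 86·cos35.8° = 69.8; c'Δl = 11.01; W sinα = 50.3
Slice 6: Δl = 1.6/cos48.1° = 2.396 m; N'_6 = 28·cos48.1° = 18.7; c'Δl = 11.26; W sinα = 20.8
Σc'Δl = 61.1 kN/m; ΣN' = 475.8 kN/m; ΣW sinα = 155.9 kN/m
Resisting = 61.1 + 475.8·tan21.9° = 61.1 + 191.3 = 252.4 kN/m
FS = 252.4 / 155.9 = 1.619

FS = 1.62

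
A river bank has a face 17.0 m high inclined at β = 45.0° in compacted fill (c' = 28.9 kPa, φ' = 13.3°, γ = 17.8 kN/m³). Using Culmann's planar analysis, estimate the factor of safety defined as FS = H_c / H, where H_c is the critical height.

H_c = (4c'/γ) · sinβ cosφ' / [1 − cos(β − φ')]
    = (4·28.9/17.8) · sin45.0°·cos13.3° / [1 − cos31.7°]
    = 6.494 · 0.6881 / 0.1492 = 29.96 m
FS = H_c / H = 29.96 / 17.0 = 1.762

FS = 1.76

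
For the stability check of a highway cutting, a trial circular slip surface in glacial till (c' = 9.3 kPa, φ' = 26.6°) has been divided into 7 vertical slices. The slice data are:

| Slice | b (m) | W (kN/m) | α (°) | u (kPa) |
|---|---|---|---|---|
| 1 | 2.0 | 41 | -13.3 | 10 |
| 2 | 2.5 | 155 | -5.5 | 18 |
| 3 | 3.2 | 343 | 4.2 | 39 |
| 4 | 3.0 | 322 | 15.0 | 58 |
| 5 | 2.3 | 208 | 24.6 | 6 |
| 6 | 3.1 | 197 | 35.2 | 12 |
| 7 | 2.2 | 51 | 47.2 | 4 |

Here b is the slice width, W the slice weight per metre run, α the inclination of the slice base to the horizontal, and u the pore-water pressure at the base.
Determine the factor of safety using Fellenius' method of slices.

FS = 1.82

Ordinary method of slices: FS = Σ[c'·Δl_i + (W_i cosα_i − u_i·Δl_i)·tanφ'] / Σ W_i sinα_i, with Δl_i = b_i / cosα_i.
Slice 1: Δl = 2.0/cos(-13.3°) = 2.055 m; N'_1 = 41·cos(-13.3°) − 10·2.055 = 19.3; c'Δl = 19.11; W sinα = -9.4
Slice 2: Δl = 2.5/cos(-5.5°) = 2.512 m; N'_2 = 155·cos(-5.5°) − 18·2.512 = 109.1; c'Δl = 23.36; W sinα = -14.9
Slice 3: Δl = 3.2/cos4.2° = 3.209 m; N'_3 = 343·cos4.2° − 39·3.209 = 216.9; c'Δl = 29.84; W sinα = 25.1
Slice 4: Δl = 3.0/cos15.0° = 3.106 m; N'_4 = 322·cos15.0° − 58·3.106 = 130.9; c'Δl = 28.88; W sinα = 83.3
Slice 5: Δl = 2.3/cos24.6° = 2.530 m; N'_5 = 208·cos24.6° − 6·2.530 = 173.9; c'Δl = 23.53; W sinα = 86.6
Slice 6: Δl = 3.1/cos35.2° = 3.794 m; N'_6 = 197·cos35.2° − 12·3.794 = 115.5; c'Δl = 35.28; W sinα = 113.6
Slice 7: Δl = 2.2/cos47.2° = 3.238 m; N'_7 = 51·cos47.2° − 4·3.238 = 21.7; c'Δl = 30.11; W sinα = 37.4
Σc'Δl = 190.1 kN/m; ΣN' = 787.4 kN/m; ΣW sinα = 321.7 kN/m
Resisting = 190.1 + 787.4·tan26.6° = 190.1 + 394.3 = 584.4 kN/m
FS = 584.4 / 321.7 = 1.816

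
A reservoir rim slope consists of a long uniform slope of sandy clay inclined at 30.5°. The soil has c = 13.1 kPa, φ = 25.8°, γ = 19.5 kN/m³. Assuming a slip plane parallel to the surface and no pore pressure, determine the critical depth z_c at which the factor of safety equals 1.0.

Setting FS = 1.00 in FS = [c + γz cos²β tanφ] / [γz sinβ cosβ] and solving for z:
z = c / [γ cosβ (FS·sinβ − cosβ·tanφ)]
  = 13.1 / [19.5·cos30.5°·(1.00·sin30.5° − cos30.5°·tan25.8°)]
  = 13.1 / [19.5·0.8616·(1.00·0.5075 − 0.8616·0.4834)]
  = 13.1 / 1.5291 = 8.567 m

z_c = 8.57 m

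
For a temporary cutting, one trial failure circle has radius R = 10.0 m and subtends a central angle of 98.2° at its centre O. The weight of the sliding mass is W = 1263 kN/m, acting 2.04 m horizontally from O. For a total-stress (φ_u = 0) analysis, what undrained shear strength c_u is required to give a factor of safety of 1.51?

FS = c_u·L_a·R / (W·d), so c_u = FS·W·d / (L_a·R).
Arc length L_a = R·θ = 10.0·(98.2°·π/180) = 10.0·1.7139 = 17.14 m
c_u = 1.51·1263·2.04 / (17.14·10.0) = 3890.5 / 171.39 = 22.70 kPa

c_u = 22.7 kPa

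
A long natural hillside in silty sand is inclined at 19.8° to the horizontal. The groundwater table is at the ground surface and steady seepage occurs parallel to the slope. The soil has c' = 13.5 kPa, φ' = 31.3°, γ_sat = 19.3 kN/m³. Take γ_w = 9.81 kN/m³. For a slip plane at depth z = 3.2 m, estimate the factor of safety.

With seepage parallel to the slope and the water table at the surface, the effective normal stress on the slip plane uses the buoyant unit weight γ' = γ_sat − γ_w while the driving shear stress uses γ_sat:
FS = [c' + γ' z cos²β tanφ'] / [γ_sat z sinβ cosβ]
γ' = 19.3 − 9.81 = 9.49 kN/m³
Numerator = 13.5 + 9.49·3.2·cos²19.8°·tan31.3° = 13.5 + 9.49·3.2·0.8853·0.6080 = 29.845 kPa
Denominator = 19.3·3.2·sin19.8°·cos19.8° = 19.3·3.2·0.3387·0.9409 = 19.684 kPa
FS = 29.845 / 19.684 = 1.516

FS = 1.52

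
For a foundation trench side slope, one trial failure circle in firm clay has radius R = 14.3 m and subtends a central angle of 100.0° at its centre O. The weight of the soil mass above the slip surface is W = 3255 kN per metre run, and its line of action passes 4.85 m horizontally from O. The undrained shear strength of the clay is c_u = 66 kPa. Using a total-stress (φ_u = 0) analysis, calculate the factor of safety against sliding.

Taking moments about the centre O, the resisting moment is provided by the undrained shear strength acting along the arc:
Arc length L_a = R·θ = 14.3·(100.0°·π/180) = 14.3·1.7453 = 24.96 m
M_R = c_u·L_a·R = 66·24.96·14.3 = 23555.6 kN·m/m
M_D = W·d = 3255·4.85 = 15786.7 kN·m/m
FS = M_R / M_D = 23555.6 / 15786.7 = 1.492

FS = 1.49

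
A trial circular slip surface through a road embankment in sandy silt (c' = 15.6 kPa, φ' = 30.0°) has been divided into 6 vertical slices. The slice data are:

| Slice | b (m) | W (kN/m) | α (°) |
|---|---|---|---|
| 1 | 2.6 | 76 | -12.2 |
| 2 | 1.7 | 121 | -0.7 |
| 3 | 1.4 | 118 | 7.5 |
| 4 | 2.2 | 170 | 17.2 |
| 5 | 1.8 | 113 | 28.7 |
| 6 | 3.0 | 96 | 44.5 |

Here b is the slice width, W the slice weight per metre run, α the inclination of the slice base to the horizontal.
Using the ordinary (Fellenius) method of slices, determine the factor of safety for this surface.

Ordinary method of slices: FS = Σ[c'·Δl_i + (W_i cosα_i)·tanφ'] / Σ W_i sinα_i, with Δl_i = b_i / cosα_i.
Slice 1: Δl = 2.6/cos(-12.2°) = 2.660 m; N'_1 = 76·cos(-12.2°) = 74.3; c'Δl = 41.50; W sinα = -16.1
Slice 2: Δl = 1.7/cos(-0.7°) = 1.700 m; N'_2 = 121·cos(-0.7°) = 121.0; c'Δl = 26.52; W sinα = -1.5
Slice 3: Δl = 1.4/cos7.5° = 1.412 m; N'_3 = 118·cos7.5° = 117.0; c'Δl = 22.03; W sinα = 15.4
Slice 4: Δl = 2.2/cos17.2° = 2.303 m; N'_4 = 170·cos17.2° = 162.4; c'Δl = 35.93; W sinα = 50.3
Slice 5: Δl = 1.8/cos28.7° = 2.052 m; N'_5 = 113·cos28.7° = 99.1; c'Δl = 32.01; W sinα = 54.3
Slice 6: Δl = 3.0/cos44.5° = 4.206 m; N'_6 = 96·cos44.5° = 68.5; c'Δl = 65.62; W sinα = 67.3
Σc'Δl = 223.6 kN/m; ΣN' = 642.3 kN/m; ΣW sinα = 169.7 kN/m
Resisting = 223.6 + 642.3·tan30.0° = 223.6 + 370.8 = 594.4 kN/m
FS = 594.4 / 169.7 = 3.503

FS = 3.50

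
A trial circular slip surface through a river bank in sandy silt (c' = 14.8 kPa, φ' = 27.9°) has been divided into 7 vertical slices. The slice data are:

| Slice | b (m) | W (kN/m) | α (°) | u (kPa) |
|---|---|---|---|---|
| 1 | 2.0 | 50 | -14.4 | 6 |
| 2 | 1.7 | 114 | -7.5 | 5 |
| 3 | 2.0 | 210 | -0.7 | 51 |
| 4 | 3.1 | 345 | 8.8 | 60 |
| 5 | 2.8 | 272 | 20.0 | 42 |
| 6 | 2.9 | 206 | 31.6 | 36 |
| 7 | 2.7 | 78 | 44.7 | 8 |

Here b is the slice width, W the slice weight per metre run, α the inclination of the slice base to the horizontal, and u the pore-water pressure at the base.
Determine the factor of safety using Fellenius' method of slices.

Ordinary method of slices: FS = Σ[c'·Δl_i + (W_i cosα_i − u_i·Δl_i)·tanφ'] / Σ W_i sinα_i, with Δl_i = b_i / cosα_i.
Slice 1: Δl = 2.0/cos(-14.4°) = 2.065 m; N'_1 = 50·cos(-14.4°) − 6·2.065 = 36.0; c'Δl = 30.56; W sinα = -12.4
Slice 2: Δl = 1.7/cos(-7.5°) = 1.715 m; N'_2 = 114·cos(-7.5°) − 5·1.715 = 104.5; c'Δl = 25.38; W sinα = -14.9
Slice 3: Δl = 2.0/cos(-0.7°) = 2.000 m; N'_3 = 210·cos(-0.7°) − 51·2.000 = 108.0; c'Δl = 29.60; W sinα = -2.6
Slice 4: Δl = 3.1/cos8.8° = 3.137 m; N'_4 = 345·cos8.8° − 60·3.137 = 152.7; c'Δl = 46.43; W sinα = 52.8
Slice 5: Δl = 2.8/cos20.0° = 2.980 m; N'_5 = 272·cos20.0° − 42·2.980 = 130.4; c'Δl = 44.10; W sinα = 93.0
Slice 6: Δl = 2.9/cos31.6° = 3.405 m; N'_6 = 206·cos31.6° − 36·3.405 = 52.9; c'Δl = 50.39; W sinα = 107.9
Slice 7: Δl = 2.7/cos44.7° = 3.799 m; N'_7 = 78·cos44.7° − 8·3.799 = 25.1; c'Δl = 56.22; W sinα = 54.9
Σc'Δl = 282.7 kN/m; ΣN' = 609.6 kN/m; ΣW sinα = 278.7 kN/m
Resisting = 282.7 + 609.6·tan27.9° = 282.7 + 322.8 = 605.4 kN/m
FS = 605.4 / 278.7 = 2.172

FS = 2.17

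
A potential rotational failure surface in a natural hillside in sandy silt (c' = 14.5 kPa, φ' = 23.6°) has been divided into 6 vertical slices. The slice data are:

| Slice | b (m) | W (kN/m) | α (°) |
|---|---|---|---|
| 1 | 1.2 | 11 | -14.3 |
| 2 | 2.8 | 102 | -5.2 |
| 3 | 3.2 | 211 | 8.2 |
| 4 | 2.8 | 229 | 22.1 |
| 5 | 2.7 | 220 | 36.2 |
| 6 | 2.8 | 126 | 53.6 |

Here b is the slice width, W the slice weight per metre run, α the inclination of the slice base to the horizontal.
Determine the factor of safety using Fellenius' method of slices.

Ordinary method of slices: FS = Σ[c'·Δl_i + (W_i cosα_i)·tanφ'] / Σ W_i sinα_i, with Δl_i = b_i / cosα_i.
Slice 1: Δl = 1.2/cos(-14.3°) = 1.238 m; N'_1 = 11·cos(-14.3°) = 10.7; c'Δl = 17.96; W sinα = -2.7
Slice 2: Δl = 2.8/cos(-5.2°) = 2.812 m; N'_2 = 102·cos(-5.2°) = 101.6; c'Δl = 40.77; W sinα = -9.2
Slice 3: Δl = 3.2/cos8.2° = 3.233 m; N'_3 = 211·cos8.2° = 208.8; c'Δl = 46.88; W sinα = 30.1
Slice 4: Δl = 2.8/cos22.1° = 3.022 m; N'_4 = 229·cos22.1° = 212.2; c'Δl = 43.82; W sinα = 86.2
Slice 5: Δl = 2.7/cos36.2° = 3.346 m; N'_5 = 220·cos36.2° = 177.5; c'Δl = 48.52; W sinα = 129.9
Slice 6: Δl = 2.8/cos53.6° = 4.718 m; N'_6 = 126·cos53.6° = 74.8; c'Δl = 68.42; W sinα = 101.4
Σc'Δl = 266.4 kN/m; ΣN' = 785.6 kN/m; ΣW sinα = 335.6 kN/m
Resisting = 266.4 + 785.6·tan23.6° = 266.4 + 343.2 = 609.6 kN/m
FS = 609.6 / 335.6 = 1.816

FS = 1.82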